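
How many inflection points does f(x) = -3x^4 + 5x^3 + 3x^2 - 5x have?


Inflection points occur where f''(x) = 0 and concavity changes.
f(x) = -3x^4 + 5x^3 + 3x^2 - 5x
f'(x) = -12x^3 + 15x^2 + 6x - 5
f''(x) = -36x^2 + 30x + 6
This is a quadratic in x. Use the discriminant to count real roots.
Discriminant = (30)^2 - 4 * (-36) * 6
= 900 - (-864)
= 1764
Since discriminant > 0, f''(x) = 0 has 2 distinct real solutions.
A quadratic with two distinct real roots changes sign at each root, so concavity changes at both.
Number of inflection points: 2

2


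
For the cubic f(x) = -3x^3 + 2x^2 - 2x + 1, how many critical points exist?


Find where f'(x) = 0:
f(x) = -3x^3 + 2x^2 - 2x + 1
f'(x) = -9x^2 + 4x - 2
This is a quadratic in x. Use the discriminant to count real roots.
Discriminant = (4)^2 - 4 * (-9) * (-2)
= 16 - 72
= -56
Since discriminant < 0, f'(x) = 0 has no real solutions.
Number of critical points: 0

0


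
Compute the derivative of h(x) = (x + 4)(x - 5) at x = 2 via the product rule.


Let u(x) = x + 4 and v(x) = x - 5
u'(x) = 1
v'(x) = 1
Product rule: h'(x) = u'(x)*v(x) + u(x)*v'(x)
= 1 * (x - 5) + (x + 4) * 1
At x = 2:
u(2) = 1 * 2 + 4 = 6
v(2) = 1 * 2 - 5 = -3
h'(2) = 1 * (-3) + 6 * 1
= -3 + 6
= 3

3


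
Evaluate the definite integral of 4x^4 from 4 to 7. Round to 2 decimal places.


Find the antiderivative of 4x^4:
F(x) = 4/5 * x^5
Apply the Fundamental Theorem of Calculus:
F(7) - F(4)
= 4/5 * 7^5 - 4/5 * 4^5
= 4/5 * (16807 - 1024)
= 4/5 * 15783
= 63132/5 = 12626.40

12626.40


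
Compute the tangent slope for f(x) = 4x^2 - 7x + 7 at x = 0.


The slope of the tangent line equals f'(x) at the point.
f(x) = 4x^2 - 7x + 7
f'(x) = 8x - 7
At x = 0:
f'(0) = 8 * 0 - 7
= 0 - 7
= -7

-7


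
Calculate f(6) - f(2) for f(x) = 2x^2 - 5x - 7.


Net change = f(b) - f(a)
f(x) = 2x^2 - 5x - 7
Compute f(6):
f(6) = 2 * 6^2 - 5 * 6 - 7
= 72 - 30 - 7
= 35
Compute f(2):
f(2) = 2 * 2^2 - 5 * 2 - 7
= 8 - 10 - 7
= -9
Net change = 35 - (-9) = 44

44


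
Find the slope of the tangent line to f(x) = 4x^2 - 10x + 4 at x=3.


The slope of the tangent line equals f'(x) at the point.
f(x) = 4x^2 - 10x + 4
f'(x) = 8x - 10
At x = 3:
f'(3) = 8 * 3 - 10
= 24 - 10
= 14

14


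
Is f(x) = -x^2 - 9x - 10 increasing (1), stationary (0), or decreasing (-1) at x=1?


Compute f'(x) to determine behavior:
f'(x) = -2x - 9
f'(1) = -2 * 1 - 9
= -2 - 9
= -11
Since f'(1) < 0, the function is decreasing (-1)

-1


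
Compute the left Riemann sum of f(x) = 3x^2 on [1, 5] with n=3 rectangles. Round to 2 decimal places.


Left Riemann sum uses left endpoints of each subinterval.
Interval: [1, 5], n = 3
dx = (5 - 1) / 3 = 4/3
Left endpoints: [1, 7/3, 11/3]
f values: [3, 49/3, 121/3]
Sum = dx * (sum of f values)
= 4/3 * 179/3
= 716/9 ≈ 79.56

79.56


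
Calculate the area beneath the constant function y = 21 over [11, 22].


The area under a constant function y = 21 is a rectangle.
Width = 22 - 11 = 11
Height = 21
Area = width * height
= 11 * 21
= 231

231


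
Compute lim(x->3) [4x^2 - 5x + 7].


Since polynomials are continuous, we use direct substitution.
lim(x->3) of 4x^2 - 5x + 7
= 4 * 3^2 - 5 * 3 + 7
= 36 - 15 + 7
= 28

28


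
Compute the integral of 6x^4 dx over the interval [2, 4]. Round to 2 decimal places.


Find the antiderivative of 6x^4:
F(x) = 6/5 * x^5
Apply the Fundamental Theorem of Calculus:
F(4) - F(2)
= 6/5 * 4^5 - 6/5 * 2^5
= 6/5 * (1024 - 32)
= 6/5 * 992
= 5952/5 = 1190.40

1190.40


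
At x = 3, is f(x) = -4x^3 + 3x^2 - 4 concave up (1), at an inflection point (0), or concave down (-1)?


Concavity is determined by the sign of f''(x).
f(x) = -4x^3 + 3x^2 - 4
f'(x) = -12x^2 + 6x
f''(x) = -24x + 6
f''(3) = -24 * 3 + 6
= -72 + 6
= -66
Since f''(3) < 0, the function is concave down (-1)

-1


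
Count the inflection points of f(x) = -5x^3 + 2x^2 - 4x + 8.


Inflection points occur where f''(x) = 0 and concavity changes.
f(x) = -5x^3 + 2x^2 - 4x + 8
f'(x) = -15x^2 + 4x - 4
f''(x) = -30x + 4
Set f''(x) = 0:
-30x + 4 = 0
x = -4 / (-30) = 2/15
Since f''(x) is linear (degree 1), it changes sign at this point.
Therefore there is exactly 1 inflection point.

1


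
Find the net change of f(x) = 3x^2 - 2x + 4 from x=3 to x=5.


Net change = f(b) - f(a)
f(x) = 3x^2 - 2x + 4
Compute f(5):
f(5) = 3 * 5^2 - 2 * 5 + 4
= 75 - 10 + 4
= 69
Compute f(3):
f(3) = 3 * 3^2 - 2 * 3 + 4
= 27 - 6 + 4
= 25
Net change = 69 - 25 = 44

44


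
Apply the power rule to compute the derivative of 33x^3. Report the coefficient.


We apply the power rule: d/dx [ax^n] = a*n * x^(n-1)
d/dx [33x^3]
= 33 * 3 * x^(3-1)
= 99x^2
The coefficient is 99

99


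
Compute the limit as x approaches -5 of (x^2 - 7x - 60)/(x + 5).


Direct substitution gives 0/0, so we factor the numerator.
Factor: (x^2 - 7x - 60) = (x + 5)(x - 12)
Cancel the common factor (x + 5):
(x^2 - 7x - 60)/(x + 5) = (x - 12)
Now substitute x = -5:
= (-5) - (12) = -17

-17


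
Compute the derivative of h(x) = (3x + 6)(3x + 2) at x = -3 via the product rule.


Let u(x) = 3x + 6 and v(x) = 3x + 2
u'(x) = 3
v'(x) = 3
Product rule: h'(x) = u'(x)*v(x) + u(x)*v'(x)
= 3 * (3x + 2) + (3x + 6) * 3
At x = -3:
u(-3) = 3 * (-3) + 6 = -3
v(-3) = 3 * (-3) + 2 = -7
h'(-3) = 3 * (-7) + (-3) * 3
= -21 - 9
= -30

-30


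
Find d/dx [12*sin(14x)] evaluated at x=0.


Apply the chain rule to differentiate 12*sin(14x):
d/dx [12*sin(14x)]
= 12 * cos(14x) * d/dx(14x)
= 12 * 14 * cos(14x)
= 168 * cos(14x)
Evaluate at x = 0:
= 168 * cos(0)
= 168 * 1
= 168

168


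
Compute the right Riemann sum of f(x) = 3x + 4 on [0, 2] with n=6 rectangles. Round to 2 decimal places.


Right Riemann sum uses right endpoints of each subinterval.
Interval: [0, 2], n = 6
dx = (2 - 0) / 6 = 1/3
Right endpoints: [1/3, 2/3, 1, 4/3, 5/3, 2]
f values: [5, 6, 7, 8, 9, 10]
Sum = dx * (sum of f values)
= 1/3 * 45
= 15 = 15.00

15.00


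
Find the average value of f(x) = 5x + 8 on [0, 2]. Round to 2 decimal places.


Average value = 1/(b-a) * integral from a to b of f(x) dx
First compute the integral of 5x + 8:
F(x) = (5/2)x^2 + 8x
F(2) = 5/2 * 4 + 8 * 2 = 26
F(0) = 5/2 * 0 + 8 * 0 = 0
Integral = 26 - 0 = 26
Average = 26 / (2 - 0) = 26 / 2
= 13 = 13.00

13.00


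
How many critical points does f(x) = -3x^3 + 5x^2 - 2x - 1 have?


Find where f'(x) = 0:
f(x) = -3x^3 + 5x^2 - 2x - 1
f'(x) = -9x^2 + 10x - 2
This is a quadratic in x. Use the discriminant to count real roots.
Discriminant = (10)^2 - 4 * (-9) * (-2)
= 100 - 72
= 28
Since discriminant > 0, f'(x) = 0 has 2 real solutions.
Number of critical points: 2

2


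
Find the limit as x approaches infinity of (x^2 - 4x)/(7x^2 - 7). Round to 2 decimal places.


For limits at infinity with equal-degree polynomials,
we compare leading coefficients.
Numerator leading term: x^2
Denominator leading term: 7x^2
Divide both by x^2:
lim = (1 - 4/x) / (7 - 7/x^2)
As x -> infinity, the 1/x and 1/x^2 terms vanish:
= 1/7 ≈ 0.14

0.14


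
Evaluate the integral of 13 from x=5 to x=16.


The integral of a constant k over [a, b] equals k * (b - a).
integral from 5 to 16 of 13 dx
= 13 * (16 - 5)
= 13 * 11
= 143

143


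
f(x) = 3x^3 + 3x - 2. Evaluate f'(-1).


Differentiate f(x) = 3x^3 + 3x - 2 term by term:
f'(x) = 9x^2 + 3
Substitute x = -1:
f'(-1) = 9 * (-1)^2 + 0 * (-1) + 3
= 9 + 0 + 3
= 12

12


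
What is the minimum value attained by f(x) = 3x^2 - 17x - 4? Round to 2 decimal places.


For a quadratic f(x) = ax^2 + bx + c with a > 0, the minimum is at the vertex.
Vertex x-coordinate: x = -b/(2a)
x = -(-17) / (2 * 3)
x = 17/6
Substitute back to find the minimum value:
f(17/6) = 3 * (17/6)^2 - 17 * (17/6) - 4
= 289/12 - 289/6 - 4
= -337/12 ≈ -28.08

-28.08


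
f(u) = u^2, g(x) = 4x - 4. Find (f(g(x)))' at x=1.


Using the chain rule: (f(g(x)))' = f'(g(x)) * g'(x)
First, find g(1):
g(1) = 4 * 1 - 4 = 0
Next, f'(u) = 2u
And g'(x) = 4
So f'(g(1)) * g'(1)
= 2 * 0 * 4
= 0

0


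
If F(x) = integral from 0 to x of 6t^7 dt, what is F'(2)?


By the Fundamental Theorem of Calculus (Part 1):
If F(x) = integral from 0 to x of f(t) dt, then F'(x) = f(x)
Here f(t) = 6t^7
So F'(x) = 6x^7
Evaluate at x = 2:
F'(2) = 6 * 2^7
= 6 * 128
= 768

768


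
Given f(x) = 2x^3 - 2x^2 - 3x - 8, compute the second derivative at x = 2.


First derivative:
f'(x) = 6x^2 - 4x - 3
Second derivative:
f''(x) = 12x - 4
Substitute x = 2:
f''(2) = 12 * 2 - 4
= 24 - 4
= 20

20


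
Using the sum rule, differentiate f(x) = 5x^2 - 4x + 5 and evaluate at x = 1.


Differentiate term by term using power and sum rules:
f(x) = 5x^2 - 4x + 5
f'(x) = 10x - 4
Substitute x = 1:
f'(1) = 10 * 1 - 4
= 10 - 4
= 6

6


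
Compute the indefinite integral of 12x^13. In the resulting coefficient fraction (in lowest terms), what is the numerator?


Apply the power rule for integration:
integral of ax^n dx = a/(n+1) * x^(n+1) + C
integral of 12x^13 dx
= 12/14 * x^14 + C
= 6/7 * x^14 + C
The coefficient in lowest terms is 6/7, and its numerator is 6

6


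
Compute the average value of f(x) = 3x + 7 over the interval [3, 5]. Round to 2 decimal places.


Average value = 1/(b-a) * integral from a to b of f(x) dx
First compute the integral of 3x + 7:
F(x) = (3/2)x^2 + 7x
F(5) = 3/2 * 25 + 7 * 5 = 145/2
F(3) = 3/2 * 9 + 7 * 3 = 69/2
Integral = 145/2 - 69/2 = 38
Average = 38 / (5 - 3) = 38 / 2
= 19 = 19.00

19.00


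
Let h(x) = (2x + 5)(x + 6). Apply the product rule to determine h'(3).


Let u(x) = 2x + 5 and v(x) = x + 6
u'(x) = 2
v'(x) = 1
Product rule: h'(x) = u'(x)*v(x) + u(x)*v'(x)
= 2 * (x + 6) + (2x + 5) * 1
At x = 3:
u(3) = 2 * 3 + 5 = 11
v(3) = 1 * 3 + 6 = 9
h'(3) = 2 * 9 + 11 * 1
= 18 + 11
= 29

29


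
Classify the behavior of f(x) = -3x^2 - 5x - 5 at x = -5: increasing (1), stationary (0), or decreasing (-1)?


Compute f'(x) to determine behavior:
f'(x) = -6x - 5
f'(-5) = -6 * (-5) - 5
= 30 - 5
= 25
Since f'(-5) > 0, the function is increasing (1)

1


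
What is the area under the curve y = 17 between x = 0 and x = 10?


The area under a constant function y = 17 is a rectangle.
Width = 10 - 0 = 10
Height = 17
Area = width * height
= 10 * 17
= 170

170


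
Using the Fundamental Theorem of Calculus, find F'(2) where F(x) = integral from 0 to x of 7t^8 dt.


By the Fundamental Theorem of Calculus (Part 1):
If F(x) = integral from 0 to x of f(t) dt, then F'(x) = f(x)
Here f(t) = 7t^8
So F'(x) = 7x^8
Evaluate at x = 2:
F'(2) = 7 * 2^8
= 7 * 256
= 1792

1792


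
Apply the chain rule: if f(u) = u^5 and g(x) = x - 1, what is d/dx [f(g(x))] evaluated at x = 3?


Using the chain rule: (f(g(x)))' = f'(g(x)) * g'(x)
First, find g(3):
g(3) = 1 * 3 - 1 = 2
Next, f'(u) = 5u^4
And g'(x) = 1
So f'(g(3)) * g'(3)
= 5 * 2^4 * 1
= 5 * 16 * 1
= 80

80


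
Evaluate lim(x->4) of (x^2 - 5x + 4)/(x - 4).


Direct substitution gives 0/0, so we factor the numerator.
Factor: (x^2 - 5x + 4) = (x - 4)(x - 1)
Cancel the common factor (x - 4):
(x^2 - 5x + 4)/(x - 4) = (x - 1)
Now substitute x = 4:
= (4) - (1) = 3

3


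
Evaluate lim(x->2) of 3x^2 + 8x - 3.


Since polynomials are continuous, we use direct substitution.
lim(x->2) of 3x^2 + 8x - 3
= 3 * 2^2 + 8 * 2 - 3
= 12 + 16 - 3
= 25

25


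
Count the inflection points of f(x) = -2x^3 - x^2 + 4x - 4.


Inflection points occur where f''(x) = 0 and concavity changes.
f(x) = -2x^3 - x^2 + 4x - 4
f'(x) = -6x^2 - 2x + 4
f''(x) = -12x - 2
Set f''(x) = 0:
-12x - 2 = 0
x = 2 / (-12) = -1/6
Since f''(x) is linear (degree 1), it changes sign at this point.
Therefore there is exactly 1 inflection point.

1


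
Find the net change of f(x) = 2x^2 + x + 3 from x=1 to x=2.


Net change = f(b) - f(a)
f(x) = 2x^2 + x + 3
Compute f(2):
f(2) = 2 * 2^2 + 1 * 2 + 3
= 8 + 2 + 3
= 13
Compute f(1):
f(1) = 2 * 1^2 + 1 * 1 + 3
= 2 + 1 + 3
= 6
Net change = 13 - 6 = 7

7


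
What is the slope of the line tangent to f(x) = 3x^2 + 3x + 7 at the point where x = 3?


The slope of the tangent line equals f'(x) at the point.
f(x) = 3x^2 + 3x + 7
f'(x) = 6x + 3
At x = 3:
f'(3) = 6 * 3 + 3
= 18 + 3
= 21

21


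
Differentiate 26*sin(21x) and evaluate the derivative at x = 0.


Apply the chain rule to differentiate 26*sin(21x):
d/dx [26*sin(21x)]
= 26 * cos(21x) * d/dx(21x)
= 26 * 21 * cos(21x)
= 546 * cos(21x)
Evaluate at x = 0:
= 546 * cos(0)
= 546 * 1
= 546

546


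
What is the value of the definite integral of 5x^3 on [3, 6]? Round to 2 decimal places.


Find the antiderivative of 5x^3:
F(x) = 5/4 * x^4
Apply the Fundamental Theorem of Calculus:
F(6) - F(3)
= 5/4 * 6^4 - 5/4 * 3^4
= 5/4 * (1296 - 81)
= 5/4 * 1215
= 6075/4 = 1518.75

1518.75


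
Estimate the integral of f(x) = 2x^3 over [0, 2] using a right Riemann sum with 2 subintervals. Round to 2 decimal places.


Right Riemann sum uses right endpoints of each subinterval.
Interval: [0, 2], n = 2
dx = (2 - 0) / 2 = 1
Right endpoints: [1, 2]
f values: [2, 16]
Sum = dx * (sum of f values)
= 1 * 18
= 18 = 18.00

18.00


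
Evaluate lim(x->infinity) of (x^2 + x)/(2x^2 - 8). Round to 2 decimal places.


For limits at infinity with equal-degree polynomials,
we compare leading coefficients.
Numerator leading term: x^2
Denominator leading term: 2x^2
Divide both by x^2:
lim = (1 + 1/x) / (2 - 8/x^2)
As x -> infinity, the 1/x and 1/x^2 terms vanish:
= 1/2 = 0.50

0.50


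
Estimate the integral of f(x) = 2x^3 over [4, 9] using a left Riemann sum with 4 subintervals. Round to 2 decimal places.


Left Riemann sum uses left endpoints of each subinterval.
Interval: [4, 9], n = 4
dx = (9 - 4) / 4 = 5/4
Left endpoints: [4, 21/4, 13/2, 31/4]
f values: [128, 9261/32, 2197/4, 29791/32]
Sum = dx * (sum of f values)
= 5/4 * 15181/8
= 75905/32 ≈ 2372.03

2372.03


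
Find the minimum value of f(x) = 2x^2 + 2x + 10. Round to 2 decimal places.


For a quadratic f(x) = ax^2 + bx + c with a > 0, the minimum is at the vertex.
Vertex x-coordinate: x = -b/(2a)
x = -(2) / (2 * 2)
x = -2/4 = -1/2
Substitute back to find the minimum value:
f(-1/2) = 2 * (-1/2)^2 + 2 * (-1/2) + 10
= 1/2 - 1 + 10
= 19/2 = 9.50

9.50


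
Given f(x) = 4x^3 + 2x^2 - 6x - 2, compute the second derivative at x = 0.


First derivative:
f'(x) = 12x^2 + 4x - 6
Second derivative:
f''(x) = 24x + 4
Substitute x = 0:
f''(0) = 24 * 0 + 4
= 0 + 4
= 4

4


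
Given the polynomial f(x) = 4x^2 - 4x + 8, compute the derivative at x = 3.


Differentiate term by term using power and sum rules:
f(x) = 4x^2 - 4x + 8
f'(x) = 8x - 4
Substitute x = 3:
f'(3) = 8 * 3 - 4
= 24 - 4
= 20

20


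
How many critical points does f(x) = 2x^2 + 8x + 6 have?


Find where f'(x) = 0:
f'(x) = 4x + 8
Set f'(x) = 0:
4x + 8 = 0
x = -8 / 4 = -2
This is a linear equation in x, so there is exactly one solution.
Number of critical points: 1

1


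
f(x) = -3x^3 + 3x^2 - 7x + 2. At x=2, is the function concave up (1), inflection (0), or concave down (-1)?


Concavity is determined by the sign of f''(x).
f(x) = -3x^3 + 3x^2 - 7x + 2
f'(x) = -9x^2 + 6x - 7
f''(x) = -18x + 6
f''(2) = -18 * 2 + 6
= -36 + 6
= -30
Since f''(2) < 0, the function is concave down (-1)

-1


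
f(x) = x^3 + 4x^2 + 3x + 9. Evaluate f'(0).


Differentiate f(x) = x^3 + 4x^2 + 3x + 9 term by term:
f'(x) = 3x^2 + 8x + 3
Substitute x = 0:
f'(0) = 3 * 0^2 + 8 * 0 + 3
= 0 + 0 + 3
= 3

3


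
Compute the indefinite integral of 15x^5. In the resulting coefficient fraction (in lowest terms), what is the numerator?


Apply the power rule for integration:
integral of ax^n dx = a/(n+1) * x^(n+1) + C
integral of 15x^5 dx
= 15/6 * x^6 + C
= 5/2 * x^6 + C
The coefficient in lowest terms is 5/2, and its numerator is 5

5


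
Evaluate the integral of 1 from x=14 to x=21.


The integral of a constant k over [a, b] equals k * (b - a).
integral from 14 to 21 of 1 dx
= 1 * (21 - 14)
= 1 * 7
= 7

7


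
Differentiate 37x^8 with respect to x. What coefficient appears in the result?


We apply the power rule: d/dx [ax^n] = a*n * x^(n-1)
d/dx [37x^8]
= 37 * 8 * x^(8-1)
= 296x^7
The coefficient is 296

296


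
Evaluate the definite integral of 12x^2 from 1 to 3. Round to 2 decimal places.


Find the antiderivative of 12x^2:
F(x) = 12/3 * x^3
Apply the Fundamental Theorem of Calculus:
F(3) - F(1)
= 12/3 * 3^3 - 12/3 * 1^3
= 12/3 * (27 - 1)
= 12/3 * 26
= 104 = 104.00

104.00


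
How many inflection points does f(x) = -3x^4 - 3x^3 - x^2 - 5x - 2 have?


Inflection points occur where f''(x) = 0 and concavity changes.
f(x) = -3x^4 - 3x^3 - x^2 - 5x - 2
f'(x) = -12x^3 - 9x^2 - 2x - 5
f''(x) = -36x^2 - 18x - 2
This is a quadratic in x. Use the discriminant to count real roots.
Discriminant = (-18)^2 - 4 * (-36) * (-2)
= 324 - 288
= 36
Since discriminant > 0, f''(x) = 0 has 2 distinct real solutions.
A quadratic with two distinct real roots changes sign at each root, so concavity changes at both.
Number of inflection points: 2

2


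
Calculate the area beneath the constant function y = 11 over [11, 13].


The area under a constant function y = 11 is a rectangle.
Width = 13 - 11 = 2
Height = 11
Area = width * height
= 2 * 11
= 22

22


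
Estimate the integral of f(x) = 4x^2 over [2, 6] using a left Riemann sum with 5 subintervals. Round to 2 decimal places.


Left Riemann sum uses left endpoints of each subinterval.
Interval: [2, 6], n = 5
dx = (6 - 2) / 5 = 4/5
Left endpoints: [2, 14/5, 18/5, 22/5, 26/5]
f values: [16, 784/25, 1296/25, 1936/25, 2704/25]
Sum = dx * (sum of f values)
= 4/5 * 1424/5
= 5696/25 = 227.84

227.84


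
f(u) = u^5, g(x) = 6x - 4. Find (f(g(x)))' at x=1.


Using the chain rule: (f(g(x)))' = f'(g(x)) * g'(x)
First, find g(1):
g(1) = 6 * 1 - 4 = 2
Next, f'(u) = 5u^4
And g'(x) = 6
So f'(g(1)) * g'(1)
= 5 * 2^4 * 6
= 5 * 16 * 6
= 480

480


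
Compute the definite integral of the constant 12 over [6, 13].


The integral of a constant k over [a, b] equals k * (b - a).
integral from 6 to 13 of 12 dx
= 12 * (13 - 6)
= 12 * 7
= 84

84


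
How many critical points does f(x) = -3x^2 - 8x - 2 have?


Find where f'(x) = 0:
f'(x) = -6x - 8
Set f'(x) = 0:
-6x - 8 = 0
x = 8 / (-6) = -4/3
This is a linear equation in x, so there is exactly one solution.
Number of critical points: 1

1


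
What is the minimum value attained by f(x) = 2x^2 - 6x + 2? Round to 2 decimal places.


For a quadratic f(x) = ax^2 + bx + c with a > 0, the minimum is at the vertex.
Vertex x-coordinate: x = -b/(2a)
x = -(-6) / (2 * 2)
x = 6/4 = 3/2
Substitute back to find the minimum value:
f(3/2) = 2 * (3/2)^2 - 6 * (3/2) + 2
= 9/2 - 9 + 2
= -5/2 = -2.50

-2.50


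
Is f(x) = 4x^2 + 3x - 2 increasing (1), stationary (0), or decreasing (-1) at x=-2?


Compute f'(x) to determine behavior:
f'(x) = 8x + 3
f'(-2) = 8 * (-2) + 3
= -16 + 3
= -13
Since f'(-2) < 0, the function is decreasing (-1)

-1


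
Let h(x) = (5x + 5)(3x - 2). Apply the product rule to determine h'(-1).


Let u(x) = 5x + 5 and v(x) = 3x - 2
u'(x) = 5
v'(x) = 3
Product rule: h'(x) = u'(x)*v(x) + u(x)*v'(x)
= 5 * (3x - 2) + (5x + 5) * 3
At x = -1:
u(-1) = 5 * (-1) + 5 = 0
v(-1) = 3 * (-1) - 2 = -5
h'(-1) = 5 * (-5) + 0 * 3
= -25 + 0
= -25

-25


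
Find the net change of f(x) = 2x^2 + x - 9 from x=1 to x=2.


Net change = f(b) - f(a)
f(x) = 2x^2 + x - 9
Compute f(2):
f(2) = 2 * 2^2 + 1 * 2 - 9
= 8 + 2 - 9
= 1
Compute f(1):
f(1) = 2 * 1^2 + 1 * 1 - 9
= 2 + 1 - 9
= -6
Net change = 1 - (-6) = 7

7


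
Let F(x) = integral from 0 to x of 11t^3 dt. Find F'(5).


By the Fundamental Theorem of Calculus (Part 1):
If F(x) = integral from 0 to x of f(t) dt, then F'(x) = f(x)
Here f(t) = 11t^3
So F'(x) = 11x^3
Evaluate at x = 5:
F'(5) = 11 * 5^3
= 11 * 125
= 1375

1375


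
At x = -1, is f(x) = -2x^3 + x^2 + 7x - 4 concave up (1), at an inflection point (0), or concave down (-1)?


Concavity is determined by the sign of f''(x).
f(x) = -2x^3 + x^2 + 7x - 4
f'(x) = -6x^2 + 2x + 7
f''(x) = -12x + 2
f''(-1) = -12 * (-1) + 2
= 12 + 2
= 14
Since f''(-1) > 0, the function is concave up (1)

1


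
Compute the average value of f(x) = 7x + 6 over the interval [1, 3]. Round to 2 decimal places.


Average value = 1/(b-a) * integral from a to b of f(x) dx
First compute the integral of 7x + 6:
F(x) = (7/2)x^2 + 6x
F(3) = 7/2 * 9 + 6 * 3 = 99/2
F(1) = 7/2 * 1 + 6 * 1 = 19/2
Integral = 99/2 - 19/2 = 40
Average = 40 / (3 - 1) = 40 / 2
= 20 = 20.00

20.00


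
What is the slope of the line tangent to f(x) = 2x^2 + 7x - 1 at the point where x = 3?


The slope of the tangent line equals f'(x) at the point.
f(x) = 2x^2 + 7x - 1
f'(x) = 4x + 7
At x = 3:
f'(3) = 4 * 3 + 7
= 12 + 7
= 19

19


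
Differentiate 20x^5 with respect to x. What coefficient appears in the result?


We apply the power rule: d/dx [ax^n] = a*n * x^(n-1)
d/dx [20x^5]
= 20 * 5 * x^(5-1)
= 100x^4
The coefficient is 100

100


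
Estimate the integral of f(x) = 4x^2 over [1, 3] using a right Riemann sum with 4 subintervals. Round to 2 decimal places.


Right Riemann sum uses right endpoints of each subinterval.
Interval: [1, 3], n = 4
dx = (3 - 1) / 4 = 1/2
Right endpoints: [3/2, 2, 5/2, 3]
f values: [9, 16, 25, 36]
Sum = dx * (sum of f values)
= 1/2 * 86
= 43 = 43.00

43.00


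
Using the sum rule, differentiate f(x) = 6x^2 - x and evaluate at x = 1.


Differentiate term by term using power and sum rules:
f(x) = 6x^2 - x
f'(x) = 12x - 1
Substitute x = 1:
f'(1) = 12 * 1 - 1
= 12 - 1
= 11

11


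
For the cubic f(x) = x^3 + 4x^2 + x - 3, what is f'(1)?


Differentiate f(x) = x^3 + 4x^2 + x - 3 term by term:
f'(x) = 3x^2 + 8x + 1
Substitute x = 1:
f'(1) = 3 * 1^2 + 8 * 1 + 1
= 3 + 8 + 1
= 12

12


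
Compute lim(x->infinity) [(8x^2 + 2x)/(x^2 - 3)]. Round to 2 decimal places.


For limits at infinity with equal-degree polynomials,
we compare leading coefficients.
Numerator leading term: 8x^2
Denominator leading term: x^2
Divide both by x^2:
lim = (8 + 2/x) / (1 - 3/x^2)
As x -> infinity, the 1/x and 1/x^2 terms vanish:
= 8/1 = 8 = 8.00

8.00


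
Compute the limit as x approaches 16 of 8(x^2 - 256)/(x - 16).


Direct substitution gives 0/0, so we factor the numerator.
Factor: 8(x^2 - 256) = 8 * (x - 16)(x + 16)
Cancel the common factor (x - 16):
8(x^2 - 256)/(x - 16) = 8 * (x + 16)
Now substitute x = 16:
= 8 * (16 + 16) = 256

256


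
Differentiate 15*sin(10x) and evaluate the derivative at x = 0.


Apply the chain rule to differentiate 15*sin(10x):
d/dx [15*sin(10x)]
= 15 * cos(10x) * d/dx(10x)
= 15 * 10 * cos(10x)
= 150 * cos(10x)
Evaluate at x = 0:
= 150 * cos(0)
= 150 * 1
= 150

150


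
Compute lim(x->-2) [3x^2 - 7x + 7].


Since polynomials are continuous, we use direct substitution.
lim(x->-2) of 3x^2 - 7x + 7
= 3 * (-2)^2 - 7 * (-2) + 7
= 12 + 14 + 7
= 33

33


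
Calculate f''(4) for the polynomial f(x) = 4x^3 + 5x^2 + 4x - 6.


First derivative:
f'(x) = 12x^2 + 10x + 4
Second derivative:
f''(x) = 24x + 10
Substitute x = 4:
f''(4) = 24 * 4 + 10
= 96 + 10
= 106

106


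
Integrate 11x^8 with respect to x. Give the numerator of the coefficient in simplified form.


Apply the power rule for integration:
integral of ax^n dx = a/(n+1) * x^(n+1) + C
integral of 11x^8 dx
= 11/9 * x^9 + C
The coefficient in lowest terms is 11/9, and its numerator is 11

11


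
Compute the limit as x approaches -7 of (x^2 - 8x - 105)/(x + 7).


Direct substitution gives 0/0, so we factor the numerator.
Factor: (x^2 - 8x - 105) = (x + 7)(x - 15)
Cancel the common factor (x + 7):
(x^2 - 8x - 105)/(x + 7) = (x - 15)
Now substitute x = -7:
= (-7) - (15) = -22

-22


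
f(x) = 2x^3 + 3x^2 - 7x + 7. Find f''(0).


First derivative:
f'(x) = 6x^2 + 6x - 7
Second derivative:
f''(x) = 12x + 6
Substitute x = 0:
f''(0) = 12 * 0 + 6
= 0 + 6
= 6

6


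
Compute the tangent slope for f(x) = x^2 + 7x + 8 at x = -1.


The slope of the tangent line equals f'(x) at the point.
f(x) = x^2 + 7x + 8
f'(x) = 2x + 7
At x = -1:
f'(-1) = 2 * (-1) + 7
= -2 + 7
= 5

5


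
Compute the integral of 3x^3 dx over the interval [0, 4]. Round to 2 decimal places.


Find the antiderivative of 3x^3:
F(x) = 3/4 * x^4
Apply the Fundamental Theorem of Calculus:
F(4) - F(0)
= 3/4 * 4^4 - 3/4 * 0^4
= 3/4 * (256 - 0)
= 3/4 * 256
= 192 = 192.00

192.00


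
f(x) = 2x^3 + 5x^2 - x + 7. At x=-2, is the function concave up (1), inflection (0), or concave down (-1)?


Concavity is determined by the sign of f''(x).
f(x) = 2x^3 + 5x^2 - x + 7
f'(x) = 6x^2 + 10x - 1
f''(x) = 12x + 10
f''(-2) = 12 * (-2) + 10
= -24 + 10
= -14
Since f''(-2) < 0, the function is concave down (-1)

-1


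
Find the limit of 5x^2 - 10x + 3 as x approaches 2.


Since polynomials are continuous, we use direct substitution.
lim(x->2) of 5x^2 - 10x + 3
= 5 * 2^2 - 10 * 2 + 3
= 20 - 20 + 3
= 3

3


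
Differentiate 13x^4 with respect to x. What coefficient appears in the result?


We apply the power rule: d/dx [ax^n] = a*n * x^(n-1)
d/dx [13x^4]
= 13 * 4 * x^(4-1)
= 52x^3
The coefficient is 52

52


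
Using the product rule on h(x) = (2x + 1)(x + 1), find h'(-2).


Let u(x) = 2x + 1 and v(x) = x + 1
u'(x) = 2
v'(x) = 1
Product rule: h'(x) = u'(x)*v(x) + u(x)*v'(x)
= 2 * (x + 1) + (2x + 1) * 1
At x = -2:
u(-2) = 2 * (-2) + 1 = -3
v(-2) = 1 * (-2) + 1 = -1
h'(-2) = 2 * (-1) + (-3) * 1
= -2 - 3
= -5

-5


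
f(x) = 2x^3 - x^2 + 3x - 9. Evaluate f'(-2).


Differentiate f(x) = 2x^3 - x^2 + 3x - 9 term by term:
f'(x) = 6x^2 - 2x + 3
Substitute x = -2:
f'(-2) = 6 * (-2)^2 - 2 * (-2) + 3
= 24 + 4 + 3
= 31

31


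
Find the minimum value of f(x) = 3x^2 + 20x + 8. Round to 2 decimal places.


For a quadratic f(x) = ax^2 + bx + c with a > 0, the minimum is at the vertex.
Vertex x-coordinate: x = -b/(2a)
x = -(20) / (2 * 3)
x = -20/6 = -10/3
Substitute back to find the minimum value:
f(-10/3) = 3 * (-10/3)^2 + 20 * (-10/3) + 8
= 100/3 - 200/3 + 8
= -76/3 ≈ -25.33

-25.33


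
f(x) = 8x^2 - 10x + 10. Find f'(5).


Differentiate term by term using power and sum rules:
f(x) = 8x^2 - 10x + 10
f'(x) = 16x - 10
Substitute x = 5:
f'(5) = 16 * 5 - 10
= 80 - 10
= 70

70


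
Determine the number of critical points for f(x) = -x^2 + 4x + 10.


Find where f'(x) = 0:
f'(x) = -2x + 4
Set f'(x) = 0:
-2x + 4 = 0
x = -4 / (-2) = 2
This is a linear equation in x, so there is exactly one solution.
Number of critical points: 1

1


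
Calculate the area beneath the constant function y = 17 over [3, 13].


The area under a constant function y = 17 is a rectangle.
Width = 13 - 3 = 10
Height = 17
Area = width * height
= 10 * 17
= 170

170


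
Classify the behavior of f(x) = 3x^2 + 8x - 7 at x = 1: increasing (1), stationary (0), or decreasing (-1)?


Compute f'(x) to determine behavior:
f'(x) = 6x + 8
f'(1) = 6 * 1 + 8
= 6 + 8
= 14
Since f'(1) > 0, the function is increasing (1)

1


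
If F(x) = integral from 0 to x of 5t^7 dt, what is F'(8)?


By the Fundamental Theorem of Calculus (Part 1):
If F(x) = integral from 0 to x of f(t) dt, then F'(x) = f(x)
Here f(t) = 5t^7
So F'(x) = 5x^7
Evaluate at x = 8:
F'(8) = 5 * 8^7
= 5 * 2097152
= 10485760

10485760


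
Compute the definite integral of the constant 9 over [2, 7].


The integral of a constant k over [a, b] equals k * (b - a).
integral from 2 to 7 of 9 dx
= 9 * (7 - 2)
= 9 * 5
= 45

45


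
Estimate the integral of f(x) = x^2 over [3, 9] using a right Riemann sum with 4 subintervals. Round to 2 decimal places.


Right Riemann sum uses right endpoints of each subinterval.
Interval: [3, 9], n = 4
dx = (9 - 3) / 4 = 3/2
Right endpoints: [9/2, 6, 15/2, 9]
f values: [81/4, 36, 225/4, 81]
Sum = dx * (sum of f values)
= 3/2 * 387/2
= 1161/4 = 290.25

290.25


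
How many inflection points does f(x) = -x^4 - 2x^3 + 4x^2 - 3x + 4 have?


Inflection points occur where f''(x) = 0 and concavity changes.
f(x) = -x^4 - 2x^3 + 4x^2 - 3x + 4
f'(x) = -4x^3 - 6x^2 + 8x - 3
f''(x) = -12x^2 - 12x + 8
This is a quadratic in x. Use the discriminant to count real roots.
Discriminant = (-12)^2 - 4 * (-12) * 8
= 144 - (-384)
= 528
Since discriminant > 0, f''(x) = 0 has 2 distinct real solutions.
A quadratic with two distinct real roots changes sign at each root, so concavity changes at both.
Number of inflection points: 2

2


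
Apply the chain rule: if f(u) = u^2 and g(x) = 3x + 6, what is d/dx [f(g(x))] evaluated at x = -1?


Using the chain rule: (f(g(x)))' = f'(g(x)) * g'(x)
First, find g(-1):
g(-1) = 3 * (-1) + 6 = 3
Next, f'(u) = 2u
And g'(x) = 3
So f'(g(-1)) * g'(-1)
= 2 * 3 * 3
= 18

18


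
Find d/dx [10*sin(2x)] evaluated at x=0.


Apply the chain rule to differentiate 10*sin(2x):
d/dx [10*sin(2x)]
= 10 * cos(2x) * d/dx(2x)
= 10 * 2 * cos(2x)
= 20 * cos(2x)
Evaluate at x = 0:
= 20 * cos(0)
= 20 * 1
= 20

20


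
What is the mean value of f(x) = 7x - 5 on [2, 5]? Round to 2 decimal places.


Average value = 1/(b-a) * integral from a to b of f(x) dx
First compute the integral of 7x - 5:
F(x) = (7/2)x^2 - 5x
F(5) = 7/2 * 25 - 5 * 5 = 125/2
F(2) = 7/2 * 4 - 5 * 2 = 4
Integral = 125/2 - 4 = 117/2
Average = (117/2) / (5 - 2) = (117/2) / 3
= 39/2 = 19.50

19.50


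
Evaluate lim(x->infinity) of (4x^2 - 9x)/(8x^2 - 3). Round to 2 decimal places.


For limits at infinity with equal-degree polynomials,
we compare leading coefficients.
Numerator leading term: 4x^2
Denominator leading term: 8x^2
Divide both by x^2:
lim = (4 - 9/x) / (8 - 3/x^2)
As x -> infinity, the 1/x and 1/x^2 terms vanish:
= 4/8 = 1/2 = 0.50

0.50


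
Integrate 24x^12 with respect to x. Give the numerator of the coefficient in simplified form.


Apply the power rule for integration:
integral of ax^n dx = a/(n+1) * x^(n+1) + C
integral of 24x^12 dx
= 24/13 * x^13 + C
The coefficient in lowest terms is 24/13, and its numerator is 24

24


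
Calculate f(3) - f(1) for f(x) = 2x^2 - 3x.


Net change = f(b) - f(a)
f(x) = 2x^2 - 3x
Compute f(3):
f(3) = 2 * 3^2 - 3 * 3 + 0
= 18 - 9 + 0
= 9
Compute f(1):
f(1) = 2 * 1^2 - 3 * 1 + 0
= 2 - 3 + 0
= -1
Net change = 9 - (-1) = 10

10


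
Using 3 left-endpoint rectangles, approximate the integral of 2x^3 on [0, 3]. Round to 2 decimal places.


Left Riemann sum uses left endpoints of each subinterval.
Interval: [0, 3], n = 3
dx = (3 - 0) / 3 = 1
Left endpoints: [0, 1, 2]
f values: [0, 2, 16]
Sum = dx * (sum of f values)
= 1 * 18
= 18 = 18.00

18.00


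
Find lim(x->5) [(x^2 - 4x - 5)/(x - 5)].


Direct substitution gives 0/0, so we factor the numerator.
Factor: (x^2 - 4x - 5) = (x - 5)(x + 1)
Cancel the common factor (x - 5):
(x^2 - 4x - 5)/(x - 5) = (x + 1)
Now substitute x = 5:
= (5) - (-1) = 6

6


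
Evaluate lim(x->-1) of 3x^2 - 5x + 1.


Since polynomials are continuous, we use direct substitution.
lim(x->-1) of 3x^2 - 5x + 1
= 3 * (-1)^2 - 5 * (-1) + 1
= 3 + 5 + 1
= 9

9


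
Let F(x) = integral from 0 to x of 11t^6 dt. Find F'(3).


By the Fundamental Theorem of Calculus (Part 1):
If F(x) = integral from 0 to x of f(t) dt, then F'(x) = f(x)
Here f(t) = 11t^6
So F'(x) = 11x^6
Evaluate at x = 3:
F'(3) = 11 * 3^6
= 11 * 729
= 8019

8019


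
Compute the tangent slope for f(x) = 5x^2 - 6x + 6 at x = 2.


The slope of the tangent line equals f'(x) at the point.
f(x) = 5x^2 - 6x + 6
f'(x) = 10x - 6
At x = 2:
f'(2) = 10 * 2 - 6
= 20 - 6
= 14

14


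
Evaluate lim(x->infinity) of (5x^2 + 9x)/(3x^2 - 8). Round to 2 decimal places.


For limits at infinity with equal-degree polynomials,
we compare leading coefficients.
Numerator leading term: 5x^2
Denominator leading term: 3x^2
Divide both by x^2:
lim = (5 + 9/x) / (3 - 8/x^2)
As x -> infinity, the 1/x and 1/x^2 terms vanish:
= 5/3 ≈ 1.67

1.67


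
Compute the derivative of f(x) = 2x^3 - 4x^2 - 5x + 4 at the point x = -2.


Differentiate f(x) = 2x^3 - 4x^2 - 5x + 4 term by term:
f'(x) = 6x^2 - 8x - 5
Substitute x = -2:
f'(-2) = 6 * (-2)^2 - 8 * (-2) - 5
= 24 + 16 - 5
= 35

35


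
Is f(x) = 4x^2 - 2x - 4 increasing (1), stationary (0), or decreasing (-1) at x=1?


Compute f'(x) to determine behavior:
f'(x) = 8x - 2
f'(1) = 8 * 1 - 2
= 8 - 2
= 6
Since f'(1) > 0, the function is increasing (1)

1


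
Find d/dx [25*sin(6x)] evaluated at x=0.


Apply the chain rule to differentiate 25*sin(6x):
d/dx [25*sin(6x)]
= 25 * cos(6x) * d/dx(6x)
= 25 * 6 * cos(6x)
= 150 * cos(6x)
Evaluate at x = 0:
= 150 * cos(0)
= 150 * 1
= 150

150


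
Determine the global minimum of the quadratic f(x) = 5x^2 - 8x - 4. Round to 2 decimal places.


For a quadratic f(x) = ax^2 + bx + c with a > 0, the minimum is at the vertex.
Vertex x-coordinate: x = -b/(2a)
x = -(-8) / (2 * 5)
x = 8/10 = 4/5
Substitute back to find the minimum value:
f(4/5) = 5 * (4/5)^2 - 8 * (4/5) - 4
= 16/5 - 32/5 - 4
= -36/5 = -7.20

-7.20


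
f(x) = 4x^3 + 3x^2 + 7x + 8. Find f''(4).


First derivative:
f'(x) = 12x^2 + 6x + 7
Second derivative:
f''(x) = 24x + 6
Substitute x = 4:
f''(4) = 24 * 4 + 6
= 96 + 6
= 102

102


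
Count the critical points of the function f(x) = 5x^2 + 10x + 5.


Find where f'(x) = 0:
f'(x) = 10x + 10
Set f'(x) = 0:
10x + 10 = 0
x = -10 / 10 = -1
This is a linear equation in x, so there is exactly one solution.
Number of critical points: 1

1


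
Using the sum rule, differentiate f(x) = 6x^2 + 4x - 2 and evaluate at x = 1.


Differentiate term by term using power and sum rules:
f(x) = 6x^2 + 4x - 2
f'(x) = 12x + 4
Substitute x = 1:
f'(1) = 12 * 1 + 4
= 12 + 4
= 16

16


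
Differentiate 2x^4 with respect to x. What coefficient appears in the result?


We apply the power rule: d/dx [ax^n] = a*n * x^(n-1)
d/dx [2x^4]
= 2 * 4 * x^(4-1)
= 8x^3
The coefficient is 8

8


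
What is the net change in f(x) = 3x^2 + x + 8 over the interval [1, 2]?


Net change = f(b) - f(a)
f(x) = 3x^2 + x + 8
Compute f(2):
f(2) = 3 * 2^2 + 1 * 2 + 8
= 12 + 2 + 8
= 22
Compute f(1):
f(1) = 3 * 1^2 + 1 * 1 + 8
= 3 + 1 + 8
= 12
Net change = 22 - 12 = 10

10


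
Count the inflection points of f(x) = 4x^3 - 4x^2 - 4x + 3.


Inflection points occur where f''(x) = 0 and concavity changes.
f(x) = 4x^3 - 4x^2 - 4x + 3
f'(x) = 12x^2 - 8x - 4
f''(x) = 24x - 8
Set f''(x) = 0:
24x - 8 = 0
x = 8 / 24 = 1/3
Since f''(x) is linear (degree 1), it changes sign at this point.
Therefore there is exactly 1 inflection point.

1


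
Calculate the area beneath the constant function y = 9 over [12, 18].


The area under a constant function y = 9 is a rectangle.
Width = 18 - 12 = 6
Height = 9
Area = width * height
= 6 * 9
= 54

54


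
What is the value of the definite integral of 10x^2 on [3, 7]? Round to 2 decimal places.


Find the antiderivative of 10x^2:
F(x) = 10/3 * x^3
Apply the Fundamental Theorem of Calculus:
F(7) - F(3)
= 10/3 * 7^3 - 10/3 * 3^3
= 10/3 * (343 - 27)
= 10/3 * 316
= 3160/3 ≈ 1053.33

1053.33


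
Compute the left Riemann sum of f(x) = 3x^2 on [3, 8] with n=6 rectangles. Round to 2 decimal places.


Left Riemann sum uses left endpoints of each subinterval.
Interval: [3, 8], n = 6
dx = (8 - 3) / 6 = 5/6
Left endpoints: [3, 23/6, 14/3, 11/2, 19/3, 43/6]
f values: [27, 529/12, 196/3, 363/4, 361/3, 1849/12]
Sum = dx * (sum of f values)
= 5/6 * 6019/12
= 30095/72 ≈ 417.99

417.99


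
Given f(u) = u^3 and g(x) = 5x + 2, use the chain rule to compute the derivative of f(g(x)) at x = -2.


Using the chain rule: (f(g(x)))' = f'(g(x)) * g'(x)
First, find g(-2):
g(-2) = 5 * (-2) + 2 = -8
Next, f'(u) = 3u^2
And g'(x) = 5
So f'(g(-2)) * g'(-2)
= 3 * (-8)^2 * 5
= 3 * 64 * 5
= 960

960


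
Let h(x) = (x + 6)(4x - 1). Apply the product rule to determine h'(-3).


Let u(x) = x + 6 and v(x) = 4x - 1
u'(x) = 1
v'(x) = 4
Product rule: h'(x) = u'(x)*v(x) + u(x)*v'(x)
= 1 * (4x - 1) + (x + 6) * 4
At x = -3:
u(-3) = 1 * (-3) + 6 = 3
v(-3) = 4 * (-3) - 1 = -13
h'(-3) = 1 * (-13) + 3 * 4
= -13 + 12
= -1

-1


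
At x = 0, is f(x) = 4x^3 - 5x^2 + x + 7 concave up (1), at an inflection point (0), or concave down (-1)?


Concavity is determined by the sign of f''(x).
f(x) = 4x^3 - 5x^2 + x + 7
f'(x) = 12x^2 - 10x + 1
f''(x) = 24x - 10
f''(0) = 24 * 0 - 10
= 0 - 10
= -10
Since f''(0) < 0, the function is concave down (-1)

-1


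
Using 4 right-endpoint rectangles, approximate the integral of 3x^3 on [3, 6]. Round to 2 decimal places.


Right Riemann sum uses right endpoints of each subinterval.
Interval: [3, 6], n = 4
dx = (6 - 3) / 4 = 3/4
Right endpoints: [15/4, 9/2, 21/4, 6]
f values: [10125/64, 2187/8, 27783/64, 648]
Sum = dx * (sum of f values)
= 3/4 * 24219/16
= 72657/64 ≈ 1135.27

1135.27


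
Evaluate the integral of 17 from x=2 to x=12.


The integral of a constant k over [a, b] equals k * (b - a).
integral from 2 to 12 of 17 dx
= 17 * (12 - 2)
= 17 * 10
= 170

170


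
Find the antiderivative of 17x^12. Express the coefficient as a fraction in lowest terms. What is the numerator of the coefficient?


Apply the power rule for integration:
integral of ax^n dx = a/(n+1) * x^(n+1) + C
integral of 17x^12 dx
= 17/13 * x^13 + C
The coefficient in lowest terms is 17/13, and its numerator is 17

17


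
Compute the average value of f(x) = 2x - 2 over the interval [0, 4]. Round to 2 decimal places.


Average value = 1/(b-a) * integral from a to b of f(x) dx
First compute the integral of 2x - 2:
F(x) = x^2 - 2x
F(4) = 1 * 16 - 2 * 4 = 8
F(0) = 1 * 0 - 2 * 0 = 0
Integral = 8 - 0 = 8
Average = 8 / (4 - 0) = 8 / 4
= 2 = 2.00

2.00


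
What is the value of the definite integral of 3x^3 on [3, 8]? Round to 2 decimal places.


Find the antiderivative of 3x^3:
F(x) = 3/4 * x^4
Apply the Fundamental Theorem of Calculus:
F(8) - F(3)
= 3/4 * 8^4 - 3/4 * 3^4
= 3/4 * (4096 - 81)
= 3/4 * 4015
= 12045/4 = 3011.25

3011.25


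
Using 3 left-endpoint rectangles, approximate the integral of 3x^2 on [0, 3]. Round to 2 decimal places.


Left Riemann sum uses left endpoints of each subinterval.
Interval: [0, 3], n = 3
dx = (3 - 0) / 3 = 1
Left endpoints: [0, 1, 2]
f values: [0, 3, 12]
Sum = dx * (sum of f values)
= 1 * 15
= 15 = 15.00

15.00


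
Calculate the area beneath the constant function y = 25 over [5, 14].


The area under a constant function y = 25 is a rectangle.
Width = 14 - 5 = 9
Height = 25
Area = width * height
= 9 * 25
= 225

225


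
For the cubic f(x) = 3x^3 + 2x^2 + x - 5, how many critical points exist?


Find where f'(x) = 0:
f(x) = 3x^3 + 2x^2 + x - 5
f'(x) = 9x^2 + 4x + 1
This is a quadratic in x. Use the discriminant to count real roots.
Discriminant = (4)^2 - 4 * 9 * 1
= 16 - 36
= -20
Since discriminant < 0, f'(x) = 0 has no real solutions.
Number of critical points: 0

0


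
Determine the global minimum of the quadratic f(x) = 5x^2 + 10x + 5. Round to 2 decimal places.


For a quadratic f(x) = ax^2 + bx + c with a > 0, the minimum is at the vertex.
Vertex x-coordinate: x = -b/(2a)
x = -(10) / (2 * 5)
x = -10/10 = -1
Substitute back to find the minimum value:
f(-1) = 5 * (-1)^2 + 10 * (-1) + 5
= 5 - 10 + 5
= 0 = 0.00

0.00


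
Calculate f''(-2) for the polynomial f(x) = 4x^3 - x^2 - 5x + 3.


First derivative:
f'(x) = 12x^2 - 2x - 5
Second derivative:
f''(x) = 24x - 2
Substitute x = -2:
f''(-2) = 24 * (-2) - 2
= -48 - 2
= -50

-50


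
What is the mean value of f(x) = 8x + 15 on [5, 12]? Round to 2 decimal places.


Average value = 1/(b-a) * integral from a to b of f(x) dx
First compute the integral of 8x + 15:
F(x) = 4x^2 + 15x
F(12) = 4 * 144 + 15 * 12 = 756
F(5) = 4 * 25 + 15 * 5 = 175
Integral = 756 - 175 = 581
Average = 581 / (12 - 5) = 581 / 7
= 83 = 83.00

83.00


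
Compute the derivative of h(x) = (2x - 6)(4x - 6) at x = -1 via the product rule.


Let u(x) = 2x - 6 and v(x) = 4x - 6
u'(x) = 2
v'(x) = 4
Product rule: h'(x) = u'(x)*v(x) + u(x)*v'(x)
= 2 * (4x - 6) + (2x - 6) * 4
At x = -1:
u(-1) = 2 * (-1) - 6 = -8
v(-1) = 4 * (-1) - 6 = -10
h'(-1) = 2 * (-10) + (-8) * 4
= -20 - 32
= -52

-52


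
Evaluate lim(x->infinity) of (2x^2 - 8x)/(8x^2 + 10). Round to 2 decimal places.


For limits at infinity with equal-degree polynomials,
we compare leading coefficients.
Numerator leading term: 2x^2
Denominator leading term: 8x^2
Divide both by x^2:
lim = (2 - 8/x) / (8 + 10/x^2)
As x -> infinity, the 1/x and 1/x^2 terms vanish:
= 2/8 = 1/4 = 0.25

0.25
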